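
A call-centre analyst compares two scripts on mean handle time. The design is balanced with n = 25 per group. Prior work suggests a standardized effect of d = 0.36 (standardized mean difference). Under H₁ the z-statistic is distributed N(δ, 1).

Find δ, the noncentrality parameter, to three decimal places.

δ = d·√(n/2) = 0.36 × √(25/2) = 1.2728

δ ≈ 1.273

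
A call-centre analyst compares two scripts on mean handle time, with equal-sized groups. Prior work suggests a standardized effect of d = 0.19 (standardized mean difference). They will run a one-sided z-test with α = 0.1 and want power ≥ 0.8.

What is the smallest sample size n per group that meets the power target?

n = 250 per group

For power 0.8 need Φ(δ − z_{0.1}) = 0.8, so δ = z_{0.1} + z_{0.20} = 1.282 + 0.842 = 2.123.
δ = d·√(n/2) ⇒ n = 2(δ/d)² = 2 × (2.123 / 0.19)² = 249.74.
Rounding up, n = 250 per group.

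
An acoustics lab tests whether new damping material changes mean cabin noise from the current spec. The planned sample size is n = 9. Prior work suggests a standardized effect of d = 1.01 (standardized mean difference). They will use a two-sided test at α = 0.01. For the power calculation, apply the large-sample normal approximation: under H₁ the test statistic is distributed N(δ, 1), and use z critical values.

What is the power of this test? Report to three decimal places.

Power ≈ 0.675

Noncentrality parameter: δ = d·√n = 1.01 × √9 = 3.0300
Critical value for a two-sided test at α = 0.01: z_{α/2} = 2.576.
Power = Φ(δ − 2.576) + Φ(−δ − 2.576) = Φ(0.454) + Φ(-5.606) = 0.6751 + 0.0000 = 0.6751.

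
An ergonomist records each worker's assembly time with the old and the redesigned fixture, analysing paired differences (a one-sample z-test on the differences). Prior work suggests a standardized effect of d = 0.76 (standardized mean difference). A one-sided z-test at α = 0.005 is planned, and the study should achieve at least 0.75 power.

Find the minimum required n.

n = 19

For power 0.75 need Φ(δ − z_{0.005}) = 0.75, so δ = z_{0.005} + z_{0.25} = 2.576 + 0.674 = 3.250.
δ = d·√n ⇒ n = (δ/d)² = (3.250 / 0.76)² = 18.29.
Rounding up, n = 19.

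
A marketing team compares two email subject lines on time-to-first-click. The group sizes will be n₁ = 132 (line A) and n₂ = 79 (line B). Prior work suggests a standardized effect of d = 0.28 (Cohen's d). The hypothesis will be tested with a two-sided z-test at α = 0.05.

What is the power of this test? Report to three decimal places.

Noncentrality parameter: δ = d / √(1/n₁ + 1/n₂) = 0.28 / √(1/132 + 1/79) = 1.9684
Two-sided α = 0.05 → critical value z_{0.025} = 1.960.
Power = Φ(δ − 1.960) + Φ(−δ − 1.960) = Φ(0.008) + Φ(-3.928) = 0.5034 + 0.0000 = 0.5034.

Power ≈ 0.503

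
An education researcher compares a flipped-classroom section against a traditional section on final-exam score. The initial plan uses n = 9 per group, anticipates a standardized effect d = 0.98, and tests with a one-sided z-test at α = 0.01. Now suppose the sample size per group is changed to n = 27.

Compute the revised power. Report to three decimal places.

With n = 27 per group: δ = d·√(n/2) = 0.98 × √(27/2) = 3.6007. Critical value z_{0.01} = 2.326.
Revised power = Φ(δ − 2.326) = Φ(1.274) = 0.8987.

Power ≈ 0.899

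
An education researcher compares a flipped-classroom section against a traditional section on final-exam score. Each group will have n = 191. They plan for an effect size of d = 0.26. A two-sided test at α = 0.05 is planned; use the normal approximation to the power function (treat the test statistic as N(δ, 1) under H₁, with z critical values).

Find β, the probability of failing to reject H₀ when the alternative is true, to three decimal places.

Noncentrality parameter: δ = d·√(n/2) = 0.26 × √(191/2) = 2.5408
Critical value for a two-sided test at α = 0.05: z_{α/2} = 1.960.
Power = Φ(δ − 1.960) + Φ(−δ − 1.960) = Φ(0.581) + Φ(-4.501) = 0.7193 + 0.0000 = 0.7193.
Type II error: β = 1 − power = 1 − 0.7193 = 0.2807.

β ≈ 0.281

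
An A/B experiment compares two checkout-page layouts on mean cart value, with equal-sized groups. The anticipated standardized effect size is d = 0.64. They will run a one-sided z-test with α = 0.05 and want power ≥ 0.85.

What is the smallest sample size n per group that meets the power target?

For power 0.85 need Φ(δ − z_{0.05}) = 0.85, so δ = z_{0.05} + z_{0.15} = 1.645 + 1.036 = 2.681.
δ = d·√(n/2) ⇒ n = 2(δ/d)² = 2 × (2.681 / 0.64)² = 35.10.
Rounding up, n = 36 per group.

n = 36 per group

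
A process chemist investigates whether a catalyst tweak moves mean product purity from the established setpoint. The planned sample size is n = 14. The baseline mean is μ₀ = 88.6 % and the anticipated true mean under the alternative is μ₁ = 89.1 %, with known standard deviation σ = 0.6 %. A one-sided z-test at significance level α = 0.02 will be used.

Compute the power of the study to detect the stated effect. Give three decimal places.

Power ≈ 0.856

Standardized effect: d = |μ₁ − μ₀| / σ = |89.1 − 88.6| / 0.6 = 0.8333
Noncentrality parameter: δ = d·√n = 0.8333 × √14 = 3.1180
Critical value for a one-sided test at α = 0.02: z_α = 2.054.
Power = Φ(δ − 2.054) = Φ(1.064) = 0.8564.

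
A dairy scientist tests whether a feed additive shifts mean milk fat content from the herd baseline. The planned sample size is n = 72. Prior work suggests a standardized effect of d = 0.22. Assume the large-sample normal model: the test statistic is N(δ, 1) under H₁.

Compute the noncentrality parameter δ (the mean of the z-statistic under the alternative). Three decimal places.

δ = d·√n = 0.22 × √72 = 1.8668

δ ≈ 1.867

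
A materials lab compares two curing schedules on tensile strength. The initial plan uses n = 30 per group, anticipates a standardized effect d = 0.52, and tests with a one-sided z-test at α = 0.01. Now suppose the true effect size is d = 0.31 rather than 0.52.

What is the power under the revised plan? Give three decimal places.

With d = 0.31: δ = d·√(n/2) = 0.31 × √(30/2) = 1.2006. Critical value z_{0.01} = 2.326.
Revised power = Φ(δ − 2.326) = Φ(-1.126) = 0.1301.

Power ≈ 0.130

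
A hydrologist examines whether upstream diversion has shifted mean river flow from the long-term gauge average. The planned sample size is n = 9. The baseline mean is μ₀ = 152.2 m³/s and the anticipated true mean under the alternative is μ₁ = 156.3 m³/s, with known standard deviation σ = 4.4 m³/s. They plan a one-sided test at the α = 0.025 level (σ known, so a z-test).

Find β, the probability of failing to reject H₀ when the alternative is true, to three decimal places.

β ≈ 0.202

Standardized effect: d = |μ₁ − μ₀| / σ = |156.3 − 152.2| / 4.4 = 0.9318
Noncentrality parameter: δ = d·√n = 0.9318 × √9 = 2.7955
Critical value for a one-sided test at α = 0.025: z_α = 1.960.
Power = P(Z > 1.960 − δ) = Φ(0.835) = 0.7983.
Type II error: β = 1 − power = 1 − 0.7983 = 0.2017.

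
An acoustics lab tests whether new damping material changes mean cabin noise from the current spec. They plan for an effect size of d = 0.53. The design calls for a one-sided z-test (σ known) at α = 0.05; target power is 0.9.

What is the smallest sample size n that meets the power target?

n = 31

For power 0.9 need Φ(δ − z_{0.05}) = 0.9, so δ = z_{0.05} + z_{0.10} = 1.645 + 1.282 = 2.926.
δ = d·√n ⇒ n = (δ/d)² = (2.926 / 0.53)² = 30.49.
Round up to the next whole unit.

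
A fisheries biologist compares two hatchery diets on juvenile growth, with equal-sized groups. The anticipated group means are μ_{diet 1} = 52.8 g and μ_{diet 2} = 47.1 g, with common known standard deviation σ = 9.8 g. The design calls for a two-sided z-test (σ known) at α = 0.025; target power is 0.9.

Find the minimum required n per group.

Standardized effect: d = |μ_{diet 1} − μ_{diet 2}| / σ = |52.8 − 47.1| / 9.8 = 0.5816
Set Φ(δ − 2.241) = 0.9; then δ − 2.241 = Φ⁻¹(0.9) = 1.282, giving δ = 3.523.
(For δ > 0 the lower-tail rejection region contributes negligibly to power, so the one-term inversion is standard.)
δ = d·√(n/2) ⇒ n = 2(δ/d)² = 2 × (3.523 / 0.5816)² = 73.37.
Rounding up, n = 74 per group.

n = 74 per group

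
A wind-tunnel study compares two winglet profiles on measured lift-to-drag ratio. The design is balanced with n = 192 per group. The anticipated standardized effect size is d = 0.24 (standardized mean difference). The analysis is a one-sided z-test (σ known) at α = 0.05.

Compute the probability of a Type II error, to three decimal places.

Noncentrality parameter: δ = d·√(n/2) = 0.24 × √(192/2) = 2.3515
Critical value for a one-sided test at α = 0.05: z_α = 1.645.
Power = Φ(δ − 1.645) = Φ(0.707) = 0.7601.
Type II error: β = 1 − power = 1 − 0.7601 = 0.2399.

β ≈ 0.240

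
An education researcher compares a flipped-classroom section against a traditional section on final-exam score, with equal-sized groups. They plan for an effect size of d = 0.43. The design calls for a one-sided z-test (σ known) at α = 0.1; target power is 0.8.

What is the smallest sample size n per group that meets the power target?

Set Φ(δ − 1.282) = 0.8; then δ − 1.282 = Φ⁻¹(0.8) = 0.842, giving δ = 2.123.
δ = d·√(n/2) ⇒ n = 2(δ/d)² = 2 × (2.123 / 0.43)² = 48.76.
Rounding up, n = 49 per group.

n = 49 per group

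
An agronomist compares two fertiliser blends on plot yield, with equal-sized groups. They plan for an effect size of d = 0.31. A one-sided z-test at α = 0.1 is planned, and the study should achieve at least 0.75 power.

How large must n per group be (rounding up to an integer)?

Set Φ(δ − 1.282) = 0.75; then δ − 1.282 = Φ⁻¹(0.75) = 0.674, giving δ = 1.956.
δ = d·√(n/2) ⇒ n = 2(δ/d)² = 2 × (1.956 / 0.31)² = 79.63.
Rounding up, n = 80 per group.

n = 80 per group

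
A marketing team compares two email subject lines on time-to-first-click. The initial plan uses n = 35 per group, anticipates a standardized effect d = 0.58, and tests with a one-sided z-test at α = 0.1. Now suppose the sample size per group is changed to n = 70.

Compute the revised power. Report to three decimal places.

Power ≈ 0.984

With n = 70 per group: δ = d·√(n/2) = 0.58 × √(70/2) = 3.4313. Critical value z_{0.1} = 1.282.
Revised power = Φ(δ − 1.282) = Φ(2.150) = 0.9842.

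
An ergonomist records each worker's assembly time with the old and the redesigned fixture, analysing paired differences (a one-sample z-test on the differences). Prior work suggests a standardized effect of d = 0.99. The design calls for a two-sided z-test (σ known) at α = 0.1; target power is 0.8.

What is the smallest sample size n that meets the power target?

n = 7

For power 0.8 need Φ(δ − z_{0.05}) = 0.8, so δ = z_{0.05} + z_{0.20} = 1.645 + 0.842 = 2.486.
(Ignoring the negligible lower-tail rejection probability gives the usual closed-form inversion.)
δ = d·√n ⇒ n = (δ/d)² = (2.486 / 0.99)² = 6.31.
Round up to the next whole unit.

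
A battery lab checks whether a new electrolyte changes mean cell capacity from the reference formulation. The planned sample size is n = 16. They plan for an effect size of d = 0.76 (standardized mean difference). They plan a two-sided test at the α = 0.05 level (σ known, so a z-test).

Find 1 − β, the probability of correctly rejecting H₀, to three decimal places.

Noncentrality parameter: δ = d·√n = 0.76 × √16 = 3.0400
Critical value for a two-sided test at α = 0.05: z_{α/2} = 1.960.
Power = Φ(δ − 1.960) + Φ(−δ − 1.960) = Φ(1.080) + Φ(-5.000) = 0.8599 + 0.0000 = 0.8599.

Power ≈ 0.860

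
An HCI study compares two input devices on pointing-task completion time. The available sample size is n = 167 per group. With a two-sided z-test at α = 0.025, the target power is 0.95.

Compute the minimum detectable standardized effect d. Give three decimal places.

Need Φ(δ − 2.241) = 0.95, so δ = 2.241 + 1.645 = 3.886.
(Lower-tail contribution to power is negligible for δ > 0.)
δ = d·√(n/2) ⇒ d = δ/√(n/2) = 3.886/√(167/2) = 0.4253.

d ≈ 0.425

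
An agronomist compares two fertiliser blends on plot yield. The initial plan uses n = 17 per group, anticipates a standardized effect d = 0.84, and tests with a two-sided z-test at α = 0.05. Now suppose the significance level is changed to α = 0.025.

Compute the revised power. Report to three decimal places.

δ = d·√(n/2) = 0.84 × √(17/2) = 2.4490 (unchanged). New critical value: z_{0.0125} = 2.241.
Revised power = Φ(δ − 2.241) + Φ(−δ − 2.241) = Φ(0.208) + Φ(-4.690) = 0.5822 + 0.0000 = 0.5822.

Power ≈ 0.582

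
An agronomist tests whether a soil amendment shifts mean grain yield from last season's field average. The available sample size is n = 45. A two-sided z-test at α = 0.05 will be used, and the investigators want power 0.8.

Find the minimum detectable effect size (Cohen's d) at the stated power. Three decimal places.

Need Φ(δ − 1.960) = 0.8, so δ = 1.960 + 0.842 = 2.802.
(Lower-tail contribution to power is negligible for δ > 0.)
δ = d·√n ⇒ d = δ/√n = 2.802/√45 = 0.4176.

d ≈ 0.418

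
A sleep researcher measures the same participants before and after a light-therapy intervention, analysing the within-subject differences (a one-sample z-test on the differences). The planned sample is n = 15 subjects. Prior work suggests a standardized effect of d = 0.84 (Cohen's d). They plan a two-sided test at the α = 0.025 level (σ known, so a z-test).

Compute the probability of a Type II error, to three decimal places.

Noncentrality parameter: δ = d·√n = 0.84 × √15 = 3.2533
Critical value for a two-sided test at α = 0.025: z_{α/2} = 2.241.
Power = Φ(δ − 2.241) + Φ(−δ − 2.241) = Φ(1.012) + Φ(-5.495) = 0.8442 + 0.0000 = 0.8442.
Type II error: β = 1 − power = 1 − 0.8442 = 0.1558.

β ≈ 0.156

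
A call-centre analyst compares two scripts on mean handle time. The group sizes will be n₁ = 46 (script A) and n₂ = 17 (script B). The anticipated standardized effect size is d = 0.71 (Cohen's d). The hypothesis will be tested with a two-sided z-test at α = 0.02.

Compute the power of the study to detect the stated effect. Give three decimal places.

Noncentrality parameter: δ = d / √(1/n₁ + 1/n₂) = 0.71 / √(1/46 + 1/17) = 2.5014
Two-sided α = 0.02 → critical value z_{0.01} = 2.326.
Power = Φ(δ − 2.326) + Φ(−δ − 2.326) = Φ(0.175) + Φ(-4.828) = 0.5695 + 0.0000 = 0.5695.

Power ≈ 0.570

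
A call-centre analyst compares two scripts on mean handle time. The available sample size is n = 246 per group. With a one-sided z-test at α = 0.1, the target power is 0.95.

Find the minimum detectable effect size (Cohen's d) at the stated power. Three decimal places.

Required noncentrality: δ = z_{0.1} + z_{0.05} = 1.282 + 1.645 = 2.926.
δ = d·√(n/2) ⇒ d = δ/√(n/2) = 2.926/√(246/2) = 0.2639.

d ≈ 0.264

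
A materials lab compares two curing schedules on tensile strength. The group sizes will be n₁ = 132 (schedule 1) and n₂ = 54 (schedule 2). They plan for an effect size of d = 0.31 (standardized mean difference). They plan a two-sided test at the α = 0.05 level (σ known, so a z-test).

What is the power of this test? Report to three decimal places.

Noncentrality parameter: δ = d / √(1/n₁ + 1/n₂) = 0.31 / √(1/132 + 1/54) = 1.9191
Critical value for a two-sided test at α = 0.05: z_{α/2} = 1.960.
Power = Φ(δ − 1.960) + Φ(−δ − 1.960) = Φ(-0.041) + Φ(-3.879) = 0.4837 + 0.0001 = 0.4837.

Power ≈ 0.484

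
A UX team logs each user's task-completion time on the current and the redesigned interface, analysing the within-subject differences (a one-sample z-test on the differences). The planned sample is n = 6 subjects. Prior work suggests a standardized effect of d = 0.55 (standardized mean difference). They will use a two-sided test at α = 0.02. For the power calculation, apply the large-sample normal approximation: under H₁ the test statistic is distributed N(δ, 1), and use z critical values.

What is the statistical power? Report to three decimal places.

Power ≈ 0.164

Noncentrality parameter: δ = d·√n = 0.55 × √6 = 1.3472
Two-sided α = 0.02 → critical value z_{0.01} = 2.326.
Power = Φ(δ − 2.326) + Φ(−δ − 2.326) = Φ(-0.979) + Φ(-3.674) = 0.1638 + 0.0001 = 0.1639.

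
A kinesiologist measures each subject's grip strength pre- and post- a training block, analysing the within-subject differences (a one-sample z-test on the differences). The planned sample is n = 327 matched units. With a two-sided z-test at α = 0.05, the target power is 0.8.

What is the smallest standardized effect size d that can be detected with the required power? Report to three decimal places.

d ≈ 0.155

Required noncentrality: δ = z_{0.025} + z_{0.20} = 1.960 + 0.842 = 2.802.
(The second rejection-region term Φ(−δ − z_{α/2}) is negligible and dropped.)
δ = d·√n ⇒ d = δ/√n = 2.802/√327 = 0.1549.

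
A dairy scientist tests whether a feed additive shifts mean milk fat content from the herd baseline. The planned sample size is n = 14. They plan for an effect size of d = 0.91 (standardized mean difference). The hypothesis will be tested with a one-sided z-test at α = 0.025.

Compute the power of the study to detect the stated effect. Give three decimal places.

Power ≈ 0.926

Noncentrality parameter: δ = d·√n = 0.91 × √14 = 3.4049
One-sided α = 0.025 → critical value z_{0.025} = 1.960.
Power = P(Z > 1.960 − δ) = Φ(1.445) = 0.9258.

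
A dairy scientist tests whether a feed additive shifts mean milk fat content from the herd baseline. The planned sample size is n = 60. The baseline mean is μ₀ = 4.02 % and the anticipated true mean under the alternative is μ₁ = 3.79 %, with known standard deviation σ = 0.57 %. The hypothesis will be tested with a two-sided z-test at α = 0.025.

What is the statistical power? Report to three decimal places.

Power ≈ 0.812

Standardized effect: d = |μ₁ − μ₀| / σ = |3.79 − 4.02| / 0.57 = 0.4035
Noncentrality parameter: δ = d·√n = 0.4035 × √60 = 3.1256
Critical value for a two-sided test at α = 0.025: z_{α/2} = 2.241.
Power = Φ(δ − 2.241) + Φ(−δ − 2.241) = Φ(0.884) + Φ(-5.367) = 0.8117 + 0.0000 = 0.8117.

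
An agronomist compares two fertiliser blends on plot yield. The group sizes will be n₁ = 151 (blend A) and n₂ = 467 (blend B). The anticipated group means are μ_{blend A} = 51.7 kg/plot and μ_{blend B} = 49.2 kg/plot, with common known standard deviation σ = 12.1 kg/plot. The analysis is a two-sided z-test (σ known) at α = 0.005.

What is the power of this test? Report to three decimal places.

Power ≈ 0.274

Standardized effect: d = |μ_{blend A} − μ_{blend B}| / σ = |51.7 − 49.2| / 12.1 = 0.2066
Noncentrality parameter: δ = d / √(1/n₁ + 1/n₂) = 0.2066 / √(1/151 + 1/467) = 2.2070
Two-sided α = 0.005 → critical value z_{0.0025} = 2.807.
Power = Φ(δ − 2.807) + Φ(−δ − 2.807) = Φ(-0.600) + Φ(-5.014) = 0.2743 + 0.0000 = 0.2743.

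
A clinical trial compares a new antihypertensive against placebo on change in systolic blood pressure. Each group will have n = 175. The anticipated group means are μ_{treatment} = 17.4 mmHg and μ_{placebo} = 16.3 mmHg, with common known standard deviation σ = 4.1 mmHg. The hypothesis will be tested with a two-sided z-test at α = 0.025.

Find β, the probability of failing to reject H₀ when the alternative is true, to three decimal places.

Standardized effect: d = |μ_{treatment} − μ_{placebo}| / σ = |17.4 − 16.3| / 4.1 = 0.2683
Noncentrality parameter: δ = d·√(n/2) = 0.2683 × √(175/2) = 2.5096
Two-sided α = 0.025 → critical value z_{0.0125} = 2.241.
Power = Φ(δ − 2.241) + Φ(−δ − 2.241) = Φ(0.268) + Φ(-4.751) = 0.6057 + 0.0000 = 0.6057.
Type II error: β = 1 − power = 1 − 0.6057 = 0.3943.

β ≈ 0.394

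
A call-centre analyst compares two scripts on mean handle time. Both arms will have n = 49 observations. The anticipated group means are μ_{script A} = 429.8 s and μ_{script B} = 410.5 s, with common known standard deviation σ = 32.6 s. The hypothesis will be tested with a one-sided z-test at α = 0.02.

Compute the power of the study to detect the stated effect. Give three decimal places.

Power ≈ 0.810

Standardized effect: d = |μ_{script A} − μ_{script B}| / σ = |429.8 − 410.5| / 32.6 = 0.5920
Noncentrality parameter: δ = d·√(n/2) = 0.5920 × √(49/2) = 2.9304
Critical value for a one-sided test at α = 0.02: z_α = 2.054.
Power = P(Z > 2.054 − δ) = Φ(0.877) = 0.8097.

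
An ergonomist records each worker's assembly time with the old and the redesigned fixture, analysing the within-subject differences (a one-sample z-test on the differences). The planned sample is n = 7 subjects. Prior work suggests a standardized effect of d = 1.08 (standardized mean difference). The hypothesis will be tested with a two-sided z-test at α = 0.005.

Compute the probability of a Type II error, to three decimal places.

Noncentrality parameter: δ = d·√n = 1.08 × √7 = 2.8574
Critical value for a two-sided test at α = 0.005: z_{α/2} = 2.807.
Power = Φ(δ − 2.807) + Φ(−δ − 2.807) = Φ(0.050) + Φ(-5.664) = 0.5201 + 0.0000 = 0.5201.
Type II error: β = 1 − power = 1 − 0.5201 = 0.4799.

β ≈ 0.480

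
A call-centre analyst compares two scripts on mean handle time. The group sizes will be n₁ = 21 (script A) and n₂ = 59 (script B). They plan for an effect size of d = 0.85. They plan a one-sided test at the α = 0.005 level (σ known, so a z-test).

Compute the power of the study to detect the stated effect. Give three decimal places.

Noncentrality parameter: δ = d / √(1/n₁ + 1/n₂) = 0.85 / √(1/21 + 1/59) = 3.3451
Critical value for a one-sided test at α = 0.005: z_α = 2.576.
Power = Φ(δ − 2.576) = Φ(0.769) = 0.7791.

Power ≈ 0.779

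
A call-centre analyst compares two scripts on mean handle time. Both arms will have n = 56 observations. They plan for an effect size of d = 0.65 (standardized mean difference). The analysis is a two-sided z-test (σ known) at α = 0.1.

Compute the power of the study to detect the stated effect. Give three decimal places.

Noncentrality parameter: δ = d·√(n/2) = 0.65 × √(56/2) = 3.4395
Critical value for a two-sided test at α = 0.1: z_{α/2} = 1.645.
Power = Φ(δ − 1.645) + Φ(−δ − 1.645) = Φ(1.795) + Φ(-5.084) = 0.9636 + 0.0000 = 0.9636.

Power ≈ 0.964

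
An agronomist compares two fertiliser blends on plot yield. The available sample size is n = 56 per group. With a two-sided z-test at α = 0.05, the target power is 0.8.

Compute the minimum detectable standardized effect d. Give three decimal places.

d ≈ 0.529

Required noncentrality: δ = z_{0.025} + z_{0.20} = 1.960 + 0.842 = 2.802.
(Lower-tail contribution to power is negligible for δ > 0.)
δ = d·√(n/2) ⇒ d = δ/√(n/2) = 2.802/√(56/2) = 0.5294.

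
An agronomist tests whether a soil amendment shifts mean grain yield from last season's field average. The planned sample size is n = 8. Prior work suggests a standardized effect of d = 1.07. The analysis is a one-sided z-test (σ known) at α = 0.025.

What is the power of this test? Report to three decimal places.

Power ≈ 0.857

Noncentrality parameter: δ = d·√n = 1.07 × √8 = 3.0264
One-sided α = 0.025 → critical value z_{0.025} = 1.960.
Power = Φ(δ − 1.960) = Φ(1.066) = 0.8569.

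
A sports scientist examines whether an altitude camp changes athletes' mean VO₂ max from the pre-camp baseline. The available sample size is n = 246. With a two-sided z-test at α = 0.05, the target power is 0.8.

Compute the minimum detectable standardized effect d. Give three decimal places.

Need Φ(δ − 1.960) = 0.8, so δ = 1.960 + 0.842 = 2.802.
(The second rejection-region term Φ(−δ − z_{α/2}) is negligible and dropped.)
δ = d·√n ⇒ d = δ/√n = 2.802/√246 = 0.1786.

d ≈ 0.179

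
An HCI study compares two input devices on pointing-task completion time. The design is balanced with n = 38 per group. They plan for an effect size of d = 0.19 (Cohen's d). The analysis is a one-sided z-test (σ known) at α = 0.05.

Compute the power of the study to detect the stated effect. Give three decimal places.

Noncentrality parameter: δ = d·√(n/2) = 0.19 × √(38/2) = 0.8282
Critical value for a one-sided test at α = 0.05: z_α = 1.645.
Power = Φ(δ − 1.645) = Φ(-0.817) = 0.2071.

Power ≈ 0.207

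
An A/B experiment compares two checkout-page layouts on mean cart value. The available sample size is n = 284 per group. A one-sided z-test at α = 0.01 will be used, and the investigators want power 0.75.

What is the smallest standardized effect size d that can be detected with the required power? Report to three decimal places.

Need Φ(δ − 2.326) = 0.75, so δ = 2.326 + 0.674 = 3.001.
δ = d·√(n/2) ⇒ d = δ/√(n/2) = 3.001/√(284/2) = 0.2518.

d ≈ 0.252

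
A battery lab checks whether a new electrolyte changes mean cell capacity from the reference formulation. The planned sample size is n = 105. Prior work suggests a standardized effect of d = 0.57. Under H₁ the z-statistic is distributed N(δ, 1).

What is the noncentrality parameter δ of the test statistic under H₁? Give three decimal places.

δ = d·√n = 0.57 × √105 = 5.8408

δ ≈ 5.841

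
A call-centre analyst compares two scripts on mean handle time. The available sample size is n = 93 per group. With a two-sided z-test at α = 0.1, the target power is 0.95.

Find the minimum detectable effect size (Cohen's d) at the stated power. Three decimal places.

d ≈ 0.482

Need Φ(δ − 1.645) = 0.95, so δ = 1.645 + 1.645 = 3.290.
(The second rejection-region term Φ(−δ − z_{α/2}) is negligible and dropped.)
δ = d·√(n/2) ⇒ d = δ/√(n/2) = 3.290/√(93/2) = 0.4824.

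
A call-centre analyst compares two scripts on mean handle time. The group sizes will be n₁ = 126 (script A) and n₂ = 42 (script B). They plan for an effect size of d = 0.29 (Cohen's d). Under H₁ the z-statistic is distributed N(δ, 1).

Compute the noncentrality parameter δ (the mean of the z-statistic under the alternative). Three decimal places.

The noncentrality parameter scales effect size by the design's sample-size factor: δ = d / √(1/n₁ + 1/n₂) = 0.29 / √(1/126 + 1/42) = 1.6276

δ ≈ 1.628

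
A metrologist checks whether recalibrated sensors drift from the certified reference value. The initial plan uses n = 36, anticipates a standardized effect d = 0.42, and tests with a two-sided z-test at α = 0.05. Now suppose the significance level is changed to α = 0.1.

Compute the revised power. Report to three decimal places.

Power ≈ 0.809

δ = d·√n = 0.42 × √36 = 2.5200 (unchanged). New critical value: z_{0.05} = 1.645.
Revised power = Φ(δ − 1.645) + Φ(−δ − 1.645) = Φ(0.875) + Φ(-4.165) = 0.8093 + 0.0000 = 0.8093.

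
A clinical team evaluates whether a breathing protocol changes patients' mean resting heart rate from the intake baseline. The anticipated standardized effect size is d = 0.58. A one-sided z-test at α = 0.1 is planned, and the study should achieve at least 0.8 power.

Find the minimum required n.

n = 14

Set Φ(δ − 1.282) = 0.8; then δ − 1.282 = Φ⁻¹(0.8) = 0.842, giving δ = 2.123.
δ = d·√n ⇒ n = (δ/d)² = (2.123 / 0.58)² = 13.40.
Rounding up, n = 14.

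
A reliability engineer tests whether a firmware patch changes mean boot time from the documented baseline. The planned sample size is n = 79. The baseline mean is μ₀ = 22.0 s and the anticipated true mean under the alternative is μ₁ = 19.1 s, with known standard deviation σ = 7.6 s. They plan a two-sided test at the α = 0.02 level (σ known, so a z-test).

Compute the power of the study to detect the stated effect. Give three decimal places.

Standardized effect: d = |μ₁ − μ₀| / σ = |19.1 − 22.0| / 7.6 = 0.3816
Noncentrality parameter: δ = d·√n = 0.3816 × √79 = 3.3915
Critical value for a two-sided test at α = 0.02: z_{α/2} = 2.326.
Power = Φ(δ − 2.326) + Φ(−δ − 2.326) = Φ(1.065) + Φ(-5.718) = 0.8566 + 0.0000 = 0.8566.

Power ≈ 0.857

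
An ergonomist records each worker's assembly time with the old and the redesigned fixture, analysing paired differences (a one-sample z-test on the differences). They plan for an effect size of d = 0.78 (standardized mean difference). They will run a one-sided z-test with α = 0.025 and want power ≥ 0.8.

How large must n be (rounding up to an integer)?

For power 0.8 need Φ(δ − z_{0.025}) = 0.8, so δ = z_{0.025} + z_{0.20} = 1.960 + 0.842 = 2.802.
δ = d·√n ⇒ n = (δ/d)² = (2.802 / 0.78)² = 12.90.
Round up to the next whole unit.

n = 13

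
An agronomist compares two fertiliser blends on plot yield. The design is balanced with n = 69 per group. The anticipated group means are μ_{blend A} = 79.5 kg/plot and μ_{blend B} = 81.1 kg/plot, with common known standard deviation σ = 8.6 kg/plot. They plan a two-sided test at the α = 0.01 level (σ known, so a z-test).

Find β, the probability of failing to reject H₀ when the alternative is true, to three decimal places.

Standardized effect: d = |μ_{blend A} − μ_{blend B}| / σ = |79.5 − 81.1| / 8.6 = 0.1860
Noncentrality parameter: δ = d·√(n/2) = 0.1860 × √(69/2) = 1.0928
Two-sided α = 0.01 → critical value z_{0.005} = 2.576.
Power = Φ(δ − 2.576) + Φ(−δ − 2.576) = Φ(-1.483) + Φ(-3.669) = 0.0690 + 0.0001 = 0.0692.
Type II error: β = 1 − power = 1 − 0.0692 = 0.9308.

β ≈ 0.931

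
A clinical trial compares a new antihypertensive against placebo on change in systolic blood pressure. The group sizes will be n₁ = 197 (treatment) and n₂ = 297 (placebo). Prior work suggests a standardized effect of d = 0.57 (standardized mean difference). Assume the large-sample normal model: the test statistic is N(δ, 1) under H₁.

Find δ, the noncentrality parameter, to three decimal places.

δ ≈ 6.203

The noncentrality parameter scales effect size by the design's sample-size factor: δ = d / √(1/n₁ + 1/n₂) = 0.57 / √(1/197 + 1/297) = 6.2033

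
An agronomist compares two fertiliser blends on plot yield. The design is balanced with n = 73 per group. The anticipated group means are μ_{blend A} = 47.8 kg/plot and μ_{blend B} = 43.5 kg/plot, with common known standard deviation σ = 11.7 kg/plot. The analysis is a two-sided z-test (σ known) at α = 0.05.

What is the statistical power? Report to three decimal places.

Standardized effect: d = |μ_{blend A} − μ_{blend B}| / σ = |47.8 − 43.5| / 11.7 = 0.3675
Noncentrality parameter: δ = d·√(n/2) = 0.3675 × √(73/2) = 2.2204
Critical value for a two-sided test at α = 0.05: z_{α/2} = 1.960.
Power = Φ(δ − 1.960) + Φ(−δ − 1.960) = Φ(0.260) + Φ(-4.180) = 0.6027 + 0.0000 = 0.6027.

Power ≈ 0.603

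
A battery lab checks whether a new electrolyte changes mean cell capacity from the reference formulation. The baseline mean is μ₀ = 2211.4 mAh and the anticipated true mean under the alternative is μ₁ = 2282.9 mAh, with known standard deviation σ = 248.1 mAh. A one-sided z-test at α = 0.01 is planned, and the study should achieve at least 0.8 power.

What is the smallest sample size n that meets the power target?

n = 121

Standardized effect: d = |μ₁ − μ₀| / σ = |2282.9 − 2211.4| / 248.1 = 0.2882
For power 0.8 need Φ(δ − z_{0.01}) = 0.8, so δ = z_{0.01} + z_{0.20} = 2.326 + 0.842 = 3.168.
δ = d·√n ⇒ n = (δ/d)² = (3.168 / 0.2882)² = 120.84.
Round up to the next whole unit.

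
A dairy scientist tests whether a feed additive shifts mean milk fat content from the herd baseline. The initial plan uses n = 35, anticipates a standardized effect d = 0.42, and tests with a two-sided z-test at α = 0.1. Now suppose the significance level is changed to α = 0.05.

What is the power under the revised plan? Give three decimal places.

δ = d·√n = 0.42 × √35 = 2.4848 (unchanged). New critical value: z_{0.025} = 1.960.
Revised power = Φ(δ − 1.960) + Φ(−δ − 1.960) = Φ(0.525) + Φ(-4.445) = 0.7001 + 0.0000 = 0.7001.

Power ≈ 0.700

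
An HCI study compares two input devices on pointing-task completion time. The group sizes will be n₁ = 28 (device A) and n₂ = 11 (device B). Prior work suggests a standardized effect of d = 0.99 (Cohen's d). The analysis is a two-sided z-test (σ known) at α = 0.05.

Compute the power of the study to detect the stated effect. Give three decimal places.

Noncentrality parameter: δ = d / √(1/n₁ + 1/n₂) = 0.99 / √(1/28 + 1/11) = 2.7821
Critical value for a two-sided test at α = 0.05: z_{α/2} = 1.960.
Power = Φ(δ − 1.960) + Φ(−δ − 1.960) = Φ(0.822) + Φ(-4.742) = 0.7945 + 0.0000 = 0.7945.

Power ≈ 0.795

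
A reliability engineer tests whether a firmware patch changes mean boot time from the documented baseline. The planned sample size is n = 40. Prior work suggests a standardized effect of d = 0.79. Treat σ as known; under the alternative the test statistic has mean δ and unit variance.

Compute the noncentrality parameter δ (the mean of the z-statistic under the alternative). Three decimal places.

δ ≈ 4.996

δ = d·√n = 0.79 × √40 = 4.9964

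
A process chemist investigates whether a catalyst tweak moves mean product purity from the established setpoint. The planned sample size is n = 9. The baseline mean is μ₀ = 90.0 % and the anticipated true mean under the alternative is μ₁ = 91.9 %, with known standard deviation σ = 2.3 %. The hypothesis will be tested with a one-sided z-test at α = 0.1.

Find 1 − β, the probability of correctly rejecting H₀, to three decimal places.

Standardized effect: d = |μ₁ − μ₀| / σ = |91.9 − 90.0| / 2.3 = 0.8261
Noncentrality parameter: δ = d·√n = 0.8261 × √9 = 2.4783
Critical value for a one-sided test at α = 0.1: z_α = 1.282.
Power = Φ(δ − 1.282) = Φ(1.197) = 0.8843.

Power ≈ 0.884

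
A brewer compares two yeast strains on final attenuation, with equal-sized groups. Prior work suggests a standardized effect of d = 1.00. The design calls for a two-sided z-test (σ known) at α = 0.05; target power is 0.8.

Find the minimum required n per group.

For power 0.8 need Φ(δ − z_{0.025}) = 0.8, so δ = z_{0.025} + z_{0.20} = 1.960 + 0.842 = 2.802.
(The Φ(−δ − z_{α/2}) term is vanishingly small for δ > 0 and is dropped in the standard sample-size formula.)
δ = d·√(n/2) ⇒ n = 2(δ/d)² = 2 × (2.802 / 1.00)² = 15.70.
Rounding up, n = 16 per group.

n = 16 per group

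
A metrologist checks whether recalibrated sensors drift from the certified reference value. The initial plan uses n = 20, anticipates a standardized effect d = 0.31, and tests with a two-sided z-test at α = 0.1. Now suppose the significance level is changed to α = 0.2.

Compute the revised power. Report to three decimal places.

Power ≈ 0.546

δ = d·√n = 0.31 × √20 = 1.3864 (unchanged). New critical value: z_{0.1} = 1.282.
Revised power = Φ(δ − 1.282) + Φ(−δ − 1.282) = Φ(0.105) + Φ(-2.668) = 0.5417 + 0.0038 = 0.5456.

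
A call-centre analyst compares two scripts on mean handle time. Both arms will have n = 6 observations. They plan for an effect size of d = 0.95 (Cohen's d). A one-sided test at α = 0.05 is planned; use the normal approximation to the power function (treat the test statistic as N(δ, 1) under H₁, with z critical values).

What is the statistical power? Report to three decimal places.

Noncentrality parameter: δ = d·√(n/2) = 0.95 × √(6/2) = 1.6454
Critical value for a one-sided test at α = 0.05: z_α = 1.645.
Power = Φ(δ − 1.645) = Φ(0.001) = 0.5002.

Power ≈ 0.500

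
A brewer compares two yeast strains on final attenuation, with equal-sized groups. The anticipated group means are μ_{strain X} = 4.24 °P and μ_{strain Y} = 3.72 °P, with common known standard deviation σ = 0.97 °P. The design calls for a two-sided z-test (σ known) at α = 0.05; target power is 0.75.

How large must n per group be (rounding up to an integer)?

Standardized effect: d = |μ_{strain X} − μ_{strain Y}| / σ = |4.24 − 3.72| / 0.97 = 0.5361
For power 0.75 need Φ(δ − z_{0.025}) = 0.75, so δ = z_{0.025} + z_{0.25} = 1.960 + 0.674 = 2.634.
(The Φ(−δ − z_{α/2}) term is vanishingly small for δ > 0 and is dropped in the standard sample-size formula.)
δ = d·√(n/2) ⇒ n = 2(δ/d)² = 2 × (2.634 / 0.5361)² = 48.30.
Round up to the next whole unit.

n = 49 per group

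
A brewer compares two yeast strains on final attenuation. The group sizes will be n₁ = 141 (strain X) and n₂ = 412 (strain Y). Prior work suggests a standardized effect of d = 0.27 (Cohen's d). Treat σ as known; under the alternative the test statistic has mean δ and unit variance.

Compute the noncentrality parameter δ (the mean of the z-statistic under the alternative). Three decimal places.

The noncentrality parameter scales effect size by the design's sample-size factor: δ = d / √(1/n₁ + 1/n₂) = 0.27 / √(1/141 + 1/412) = 2.7673

δ ≈ 2.767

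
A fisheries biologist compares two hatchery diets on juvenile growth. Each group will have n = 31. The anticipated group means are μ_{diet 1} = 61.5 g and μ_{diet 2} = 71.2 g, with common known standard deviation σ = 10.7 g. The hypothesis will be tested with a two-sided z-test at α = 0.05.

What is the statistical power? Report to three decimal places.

Standardized effect: d = |μ_{diet 1} − μ_{diet 2}| / σ = |61.5 − 71.2| / 10.7 = 0.9065
Noncentrality parameter: λ = d·√(n/2) = 0.9065 × √(31/2) = 3.5691
Critical value for a two-sided test at α = 0.05: z_{α/2} = 1.960.
Power = Φ(λ − 1.960) + Φ(−λ − 1.960) = Φ(1.609) + Φ(-5.529) = 0.9462 + 0.0000 = 0.9462.

Power ≈ 0.946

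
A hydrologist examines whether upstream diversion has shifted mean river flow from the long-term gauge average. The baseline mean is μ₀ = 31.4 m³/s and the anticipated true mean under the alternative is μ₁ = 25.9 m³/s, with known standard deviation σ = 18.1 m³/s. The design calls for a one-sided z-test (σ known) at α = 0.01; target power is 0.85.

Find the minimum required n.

n = 123

Standardized effect: d = |μ₁ − μ₀| / σ = |25.9 − 31.4| / 18.1 = 0.3039
Set Φ(δ − 2.326) = 0.85; then δ − 2.326 = Φ⁻¹(0.85) = 1.036, giving δ = 3.363.
δ = d·√n ⇒ n = (δ/d)² = (3.363 / 0.3039)² = 122.47.
Round up to the next whole unit.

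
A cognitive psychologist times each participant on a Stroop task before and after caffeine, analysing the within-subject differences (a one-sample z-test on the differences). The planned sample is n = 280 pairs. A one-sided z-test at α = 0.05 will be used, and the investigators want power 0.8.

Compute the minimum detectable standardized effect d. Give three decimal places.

d ≈ 0.149

Required noncentrality: δ = z_{0.05} + z_{0.20} = 1.645 + 0.842 = 2.486.
δ = d·√n ⇒ d = δ/√n = 2.486/√280 = 0.1486.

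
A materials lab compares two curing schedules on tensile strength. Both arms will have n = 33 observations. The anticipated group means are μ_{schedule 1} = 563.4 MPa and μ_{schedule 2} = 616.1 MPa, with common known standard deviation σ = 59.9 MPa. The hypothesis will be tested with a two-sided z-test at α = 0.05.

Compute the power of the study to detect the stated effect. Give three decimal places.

Power ≈ 0.947

Standardized effect: d = |μ_{schedule 1} − μ_{schedule 2}| / σ = |563.4 − 616.1| / 59.9 = 0.8798
Noncentrality parameter: δ = d·√(n/2) = 0.8798 × √(33/2) = 3.5738
Two-sided α = 0.05 → critical value z_{0.025} = 1.960.
Power = Φ(δ − 1.960) + Φ(−δ − 1.960) = Φ(1.614) + Φ(-5.534) = 0.9467 + 0.0000 = 0.9467.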